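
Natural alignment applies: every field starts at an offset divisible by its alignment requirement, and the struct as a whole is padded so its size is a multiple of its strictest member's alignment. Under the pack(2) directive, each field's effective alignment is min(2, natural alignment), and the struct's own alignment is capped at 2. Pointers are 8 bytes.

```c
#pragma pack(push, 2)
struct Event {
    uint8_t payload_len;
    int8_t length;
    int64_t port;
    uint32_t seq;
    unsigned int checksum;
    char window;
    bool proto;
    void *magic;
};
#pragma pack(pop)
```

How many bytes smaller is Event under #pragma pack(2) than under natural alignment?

12

natural layout:
  payload_len at 0 (size 1, align 1) → ends 1
  length at 1 (size 1, align 1) → ends 2
  pad 6 to align 8 for port
  port at 8 (size 8, align 8) → ends 16
  seq at 16 (size 4, align 4) → ends 20
  checksum at 20 (size 4, align 4) → ends 24
  window at 24 (size 1, align 1) → ends 25
  proto at 25 (size 1, align 1) → ends 26
  pad 6 to align 8 for magic
  magic at 32 (size 8, align 8) → ends 40
  total 40 bytes, alignment 8
packed(2) layout:
  payload_len at 0 (size 1, align 1) → ends 1
  length at 1 (size 1, align 1) → ends 2
  port at 2 (size 8, align 2) → ends 10
  seq at 10 (size 4, align 2) → ends 14
  checksum at 14 (size 4, align 2) → ends 18
  window at 18 (size 1, align 1) → ends 19
  proto at 19 (size 1, align 1) → ends 20
  magic at 20 (size 8, align 2) → ends 28
  total 28 bytes, alignment 2
40 − 28 = 12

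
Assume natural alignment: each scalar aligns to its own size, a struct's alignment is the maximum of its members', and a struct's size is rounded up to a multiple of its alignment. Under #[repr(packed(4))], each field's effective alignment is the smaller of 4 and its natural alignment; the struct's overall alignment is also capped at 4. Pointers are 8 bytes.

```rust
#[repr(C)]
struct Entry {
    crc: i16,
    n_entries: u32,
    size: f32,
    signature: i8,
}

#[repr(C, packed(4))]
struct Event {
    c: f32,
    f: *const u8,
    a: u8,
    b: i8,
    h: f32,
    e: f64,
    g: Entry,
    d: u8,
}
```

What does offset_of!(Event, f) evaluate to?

4

Entry: @0: crc [2B, align 2] → 2; +2 pad (align 4); @4: n_entries [4B, align 4] → 8; @8: size [4B, align 4] → 12; @12: signature [1B, align 1] → 13; +3 tail pad (align 4); size 16, align 4
@0: c [4B, align 4] → 4
@4: f [8B, align 4] → 12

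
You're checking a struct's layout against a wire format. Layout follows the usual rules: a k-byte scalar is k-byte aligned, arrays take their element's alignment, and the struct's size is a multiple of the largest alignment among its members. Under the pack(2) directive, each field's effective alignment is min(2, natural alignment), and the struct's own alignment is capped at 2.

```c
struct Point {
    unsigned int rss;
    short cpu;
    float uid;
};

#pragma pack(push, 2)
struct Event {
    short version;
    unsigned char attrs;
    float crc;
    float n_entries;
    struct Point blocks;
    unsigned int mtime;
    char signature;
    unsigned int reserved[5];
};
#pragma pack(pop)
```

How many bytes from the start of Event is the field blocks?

12

Point: rss at 0 (size 4, align 4) → ends 4; cpu at 4 (size 2, align 2) → ends 6; pad 2 to align 4 for uid; uid at 8 (size 4, align 4) → ends 12; total 12 bytes, alignment 4
version at 0 (size 2, align 2) → ends 2
attrs at 2 (size 1, align 1) → ends 3
pad 1 to align 2 for crc
crc at 4 (size 4, align 2) → ends 8
n_entries at 8 (size 4, align 2) → ends 12
blocks at 12 (size 12, align 2) → ends 24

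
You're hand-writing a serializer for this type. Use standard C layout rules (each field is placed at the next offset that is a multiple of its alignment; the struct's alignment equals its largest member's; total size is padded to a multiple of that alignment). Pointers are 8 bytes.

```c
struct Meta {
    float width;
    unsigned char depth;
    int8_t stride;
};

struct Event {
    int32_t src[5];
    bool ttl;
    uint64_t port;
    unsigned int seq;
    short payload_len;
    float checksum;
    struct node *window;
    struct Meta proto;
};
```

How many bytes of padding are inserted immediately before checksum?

2

Meta: @0: width [4B, align 4] → 4; @4: depth [1B, align 1] → 5; @5: stride [1B, align 1] → 6; +2 tail pad (align 4); size 8, align 4
@0: src [20B, align 4] → 20
@20: ttl [1B, align 1] → 21
+3 pad (align 8)
@24: port [8B, align 8] → 32
@32: seq [4B, align 4] → 36
@36: payload_len [2B, align 2] → 38
+2 pad (align 4)
@40: checksum [4B, align 4] → 44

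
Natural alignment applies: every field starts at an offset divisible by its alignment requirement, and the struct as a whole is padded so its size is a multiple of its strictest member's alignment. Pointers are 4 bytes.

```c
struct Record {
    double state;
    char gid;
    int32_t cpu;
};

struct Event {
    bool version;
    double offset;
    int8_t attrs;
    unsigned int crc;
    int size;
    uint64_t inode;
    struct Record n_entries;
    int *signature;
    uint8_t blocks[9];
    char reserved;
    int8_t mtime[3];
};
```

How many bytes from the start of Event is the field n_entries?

40

Record: state at 0 (size 8, align 8) → ends 8; gid at 8 (size 1, align 1) → ends 9; pad 3 to align 4 for cpu; cpu at 12 (size 4, align 4) → ends 16; total 16 bytes, alignment 8
version at 0 (size 1, align 1) → ends 1
pad 7 to align 8 for offset
offset at 8 (size 8, align 8) → ends 16
attrs at 16 (size 1, align 1) → ends 17
pad 3 to align 4 for crc
crc at 20 (size 4, align 4) → ends 24
size at 24 (size 4, align 4) → ends 28
pad 4 to align 8 for inode
inode at 32 (size 8, align 8) → ends 40
n_entries at 40 (size 16, align 8) → ends 56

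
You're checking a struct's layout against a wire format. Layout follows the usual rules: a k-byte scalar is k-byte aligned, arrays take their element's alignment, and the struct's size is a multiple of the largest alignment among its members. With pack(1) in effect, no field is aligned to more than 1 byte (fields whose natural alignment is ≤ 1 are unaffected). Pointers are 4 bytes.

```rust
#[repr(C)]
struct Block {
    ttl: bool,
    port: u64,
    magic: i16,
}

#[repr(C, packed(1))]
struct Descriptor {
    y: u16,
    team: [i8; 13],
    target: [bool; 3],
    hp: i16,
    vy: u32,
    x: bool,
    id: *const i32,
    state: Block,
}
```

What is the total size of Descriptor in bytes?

53 bytes

Block: ttl at 0 (size 1, align 1) → ends 1; pad 7 to align 8 for port; port at 8 (size 8, align 8) → ends 16; magic at 16 (size 2, align 2) → ends 18; tail pad 6 to reach multiple of 8; total 24 bytes, alignment 8
y at 0 (size 2, align 1) → ends 2
team at 2 (size 13, align 1) → ends 15
target at 15 (size 3, align 1) → ends 18
hp at 18 (size 2, align 1) → ends 20
vy at 20 (size 4, align 1) → ends 24
x at 24 (size 1, align 1) → ends 25
id at 25 (size 4, align 1) → ends 29
state at 29 (size 24, align 1) → ends 53
total 53 bytes, alignment 1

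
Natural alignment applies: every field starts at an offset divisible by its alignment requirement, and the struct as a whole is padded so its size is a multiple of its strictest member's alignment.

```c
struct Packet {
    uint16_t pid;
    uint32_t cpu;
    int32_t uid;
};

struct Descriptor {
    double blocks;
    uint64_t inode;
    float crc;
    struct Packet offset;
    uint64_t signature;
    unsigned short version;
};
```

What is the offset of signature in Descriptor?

Packet: 0..2  pid  (2B, 2-aligned); 2..4  -- padding (2B); 4..8  cpu  (4B, 4-aligned); 8..12  uid  (4B, 4-aligned); sizeof = 12, alignof = 4
0..8  blocks  (8B, 8-aligned)
8..16  inode  (8B, 8-aligned)
16..20  crc  (4B, 4-aligned)
20..32  offset  (12B, 4-aligned)
32..40  signature  (8B, 8-aligned)

32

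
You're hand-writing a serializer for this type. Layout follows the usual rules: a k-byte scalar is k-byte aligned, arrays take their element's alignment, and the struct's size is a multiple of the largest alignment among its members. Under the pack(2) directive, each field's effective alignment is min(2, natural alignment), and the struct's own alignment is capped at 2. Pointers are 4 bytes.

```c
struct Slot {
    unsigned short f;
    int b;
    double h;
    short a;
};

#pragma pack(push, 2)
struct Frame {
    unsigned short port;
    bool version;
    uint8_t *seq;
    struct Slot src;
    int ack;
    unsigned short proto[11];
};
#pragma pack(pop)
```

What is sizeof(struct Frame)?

Slot: 0..2  f  (2B, 2-aligned); 2..4  -- padding (2B); 4..8  b  (4B, 4-aligned); 8..16  h  (8B, 8-aligned); 16..18  a  (2B, 2-aligned); 18..24  -- tail padding (6B); sizeof = 24, alignof = 8
0..2  port  (2B, 2-aligned)
2..3  version  (1B, 1-aligned)
3..4  -- padding (1B)
4..8  seq  (4B, 2-aligned)
8..32  src  (24B, 2-aligned)
32..36  ack  (4B, 2-aligned)
36..58  proto  (22B, 2-aligned)
sizeof = 58, alignof = 2

58 bytes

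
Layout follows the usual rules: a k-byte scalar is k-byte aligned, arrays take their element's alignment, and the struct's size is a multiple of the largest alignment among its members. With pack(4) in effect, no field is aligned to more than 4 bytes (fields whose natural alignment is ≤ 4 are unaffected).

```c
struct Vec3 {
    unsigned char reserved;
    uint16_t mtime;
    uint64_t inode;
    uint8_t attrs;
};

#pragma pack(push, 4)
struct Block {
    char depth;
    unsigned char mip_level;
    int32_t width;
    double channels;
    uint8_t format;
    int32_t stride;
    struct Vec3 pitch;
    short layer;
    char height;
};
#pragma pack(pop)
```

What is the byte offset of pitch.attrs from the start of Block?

40

Vec3: @0: reserved [1B, align 1] → 1; +1 pad (align 2); @2: mtime [2B, align 2] → 4; +4 pad (align 8); @8: inode [8B, align 8] → 16; @16: attrs [1B, align 1] → 17; +7 tail pad (align 8); size 24, align 8
@0: depth [1B, align 1] → 1
@1: mip_level [1B, align 1] → 2
+2 pad (align 4)
@4: width [4B, align 4] → 8
@8: channels [8B, align 4] → 16
@16: format [1B, align 1] → 17
+3 pad (align 4)
@20: stride [4B, align 4] → 24
@24: pitch [24B, align 4] → 48
within Vec3: attrs at 16
24 + 16 = 40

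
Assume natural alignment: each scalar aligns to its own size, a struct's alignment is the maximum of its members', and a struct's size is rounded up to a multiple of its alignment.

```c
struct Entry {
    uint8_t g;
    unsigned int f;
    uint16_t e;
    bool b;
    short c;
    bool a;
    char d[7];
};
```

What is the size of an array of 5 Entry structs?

120

0..1  g  (1B, 1-aligned)
1..4  -- padding (3B)
4..8  f  (4B, 4-aligned)
8..10  e  (2B, 2-aligned)
10..11  b  (1B, 1-aligned)
11..12  -- padding (1B)
12..14  c  (2B, 2-aligned)
14..15  a  (1B, 1-aligned)
15..22  d  (7B, 1-aligned)
22..24  -- tail padding (2B)
sizeof = 24, alignof = 4
array of 5: 5 × 24 = 120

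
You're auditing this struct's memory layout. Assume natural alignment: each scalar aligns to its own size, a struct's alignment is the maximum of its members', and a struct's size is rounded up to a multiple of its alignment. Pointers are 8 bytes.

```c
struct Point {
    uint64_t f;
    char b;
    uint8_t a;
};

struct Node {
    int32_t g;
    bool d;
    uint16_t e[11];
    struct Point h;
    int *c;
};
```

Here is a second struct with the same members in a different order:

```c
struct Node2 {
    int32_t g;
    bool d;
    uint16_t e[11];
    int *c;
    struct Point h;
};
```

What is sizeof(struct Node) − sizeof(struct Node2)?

0

Point: f at 0 (size 8, align 8) → ends 8; b at 8 (size 1, align 1) → ends 9; a at 9 (size 1, align 1) → ends 10; tail pad 6 to reach multiple of 8; total 16 bytes, alignment 8
g at 0 (size 4, align 4) → ends 4
d at 4 (size 1, align 1) → ends 5
pad 1 to align 2 for e
e at 6 (size 22, align 2) → ends 28
pad 4 to align 8 for h
h at 32 (size 16, align 8) → ends 48
c at 48 (size 8, align 8) → ends 56
total 56 bytes, alignment 8
— Node2 —
g at 0 (size 4, align 4) → ends 4
d at 4 (size 1, align 1) → ends 5
pad 1 to align 2 for e
e at 6 (size 22, align 2) → ends 28
pad 4 to align 8 for c
c at 32 (size 8, align 8) → ends 40
h at 40 (size 16, align 8) → ends 56
total 56 bytes, alignment 8
56 − 56 = 0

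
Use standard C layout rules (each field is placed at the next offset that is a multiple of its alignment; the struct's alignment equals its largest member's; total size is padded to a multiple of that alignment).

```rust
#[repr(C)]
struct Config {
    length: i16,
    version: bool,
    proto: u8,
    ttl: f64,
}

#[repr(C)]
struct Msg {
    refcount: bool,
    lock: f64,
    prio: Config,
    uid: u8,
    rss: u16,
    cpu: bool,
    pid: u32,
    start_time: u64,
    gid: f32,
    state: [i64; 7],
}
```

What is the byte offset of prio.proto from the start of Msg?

Config: @0: length [2B, align 2] → 2; @2: version [1B, align 1] → 3; @3: proto [1B, align 1] → 4; +4 pad (align 8); @8: ttl [8B, align 8] → 16; size 16, align 8
@0: refcount [1B, align 1] → 1
+7 pad (align 8)
@8: lock [8B, align 8] → 16
@16: prio [16B, align 8] → 32
within Config: proto at 3
16 + 3 = 19

19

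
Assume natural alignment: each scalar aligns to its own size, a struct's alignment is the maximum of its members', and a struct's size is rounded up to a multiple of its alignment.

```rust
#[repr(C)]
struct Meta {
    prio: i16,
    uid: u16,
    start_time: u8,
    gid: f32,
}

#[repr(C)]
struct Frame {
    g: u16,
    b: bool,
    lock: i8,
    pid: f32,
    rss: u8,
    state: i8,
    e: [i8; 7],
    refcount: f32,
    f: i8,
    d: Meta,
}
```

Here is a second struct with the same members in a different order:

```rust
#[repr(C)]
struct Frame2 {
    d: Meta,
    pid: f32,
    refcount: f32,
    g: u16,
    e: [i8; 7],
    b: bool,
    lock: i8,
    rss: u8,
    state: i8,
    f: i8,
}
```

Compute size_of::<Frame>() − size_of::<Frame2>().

Meta: prio at 0 (size 2, align 2) → ends 2; uid at 2 (size 2, align 2) → ends 4; start_time at 4 (size 1, align 1) → ends 5; pad 3 to align 4 for gid; gid at 8 (size 4, align 4) → ends 12; total 12 bytes, alignment 4
g at 0 (size 2, align 2) → ends 2
b at 2 (size 1, align 1) → ends 3
lock at 3 (size 1, align 1) → ends 4
pid at 4 (size 4, align 4) → ends 8
rss at 8 (size 1, align 1) → ends 9
state at 9 (size 1, align 1) → ends 10
e at 10 (size 7, align 1) → ends 17
pad 3 to align 4 for refcount
refcount at 20 (size 4, align 4) → ends 24
f at 24 (size 1, align 1) → ends 25
pad 3 to align 4 for d
d at 28 (size 12, align 4) → ends 40
total 40 bytes, alignment 4
— Frame2 —
d at 0 (size 12, align 4) → ends 12
pid at 12 (size 4, align 4) → ends 16
refcount at 16 (size 4, align 4) → ends 20
g at 20 (size 2, align 2) → ends 22
e at 22 (size 7, align 1) → ends 29
b at 29 (size 1, align 1) → ends 30
lock at 30 (size 1, align 1) → ends 31
rss at 31 (size 1, align 1) → ends 32
state at 32 (size 1, align 1) → ends 33
f at 33 (size 1, align 1) → ends 34
tail pad 2 to reach multiple of 4
total 36 bytes, alignment 4
40 − 36 = 4

4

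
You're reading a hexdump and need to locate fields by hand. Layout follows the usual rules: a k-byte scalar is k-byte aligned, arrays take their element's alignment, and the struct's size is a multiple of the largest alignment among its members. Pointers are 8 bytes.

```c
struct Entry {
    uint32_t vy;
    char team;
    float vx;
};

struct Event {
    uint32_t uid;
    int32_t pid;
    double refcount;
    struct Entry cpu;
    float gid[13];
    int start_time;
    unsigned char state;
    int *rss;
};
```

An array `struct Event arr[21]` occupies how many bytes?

2016

Entry: 0..4  vy  (4B, 4-aligned); 4..5  team  (1B, 1-aligned); 5..8  -- padding (3B); 8..12  vx  (4B, 4-aligned); sizeof = 12, alignof = 4
0..4  uid  (4B, 4-aligned)
4..8  pid  (4B, 4-aligned)
8..16  refcount  (8B, 8-aligned)
16..28  cpu  (12B, 4-aligned)
28..80  gid  (52B, 4-aligned)
80..84  start_time  (4B, 4-aligned)
84..85  state  (1B, 1-aligned)
85..88  -- padding (3B)
88..96  rss  (8B, 8-aligned)
sizeof = 96, alignof = 8
array of 21: 21 × 96 = 2016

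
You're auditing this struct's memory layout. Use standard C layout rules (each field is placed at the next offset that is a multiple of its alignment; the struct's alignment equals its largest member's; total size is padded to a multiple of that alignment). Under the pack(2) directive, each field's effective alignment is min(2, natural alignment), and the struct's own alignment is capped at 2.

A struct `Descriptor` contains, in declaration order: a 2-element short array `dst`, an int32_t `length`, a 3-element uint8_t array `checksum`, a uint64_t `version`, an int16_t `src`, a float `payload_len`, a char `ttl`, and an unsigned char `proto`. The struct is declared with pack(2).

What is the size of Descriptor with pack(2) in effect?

@0: dst [4B, align 2] → 4
@4: length [4B, align 2] → 8
@8: checksum [3B, align 1] → 11
+1 pad (align 2)
@12: version [8B, align 2] → 20
@20: src [2B, align 2] → 22
@22: payload_len [4B, align 2] → 26
@26: ttl [1B, align 1] → 27
@27: proto [1B, align 1] → 28
size 28, align 2

28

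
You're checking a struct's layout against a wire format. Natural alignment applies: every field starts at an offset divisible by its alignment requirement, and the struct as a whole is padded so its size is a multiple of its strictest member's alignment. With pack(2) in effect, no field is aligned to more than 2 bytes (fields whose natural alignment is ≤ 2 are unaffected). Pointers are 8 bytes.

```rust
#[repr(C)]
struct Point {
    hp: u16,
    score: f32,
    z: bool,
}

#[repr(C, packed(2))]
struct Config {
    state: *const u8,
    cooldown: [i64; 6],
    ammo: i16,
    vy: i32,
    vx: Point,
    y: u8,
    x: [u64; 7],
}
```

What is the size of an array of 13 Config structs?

Point: 0..2  hp  (2B, 2-aligned); 2..4  -- padding (2B); 4..8  score  (4B, 4-aligned); 8..9  z  (1B, 1-aligned); 9..12  -- tail padding (3B); sizeof = 12, alignof = 4
0..8  state  (8B, 2-aligned)
8..56  cooldown  (48B, 2-aligned)
56..58  ammo  (2B, 2-aligned)
58..62  vy  (4B, 2-aligned)
62..74  vx  (12B, 2-aligned)
74..75  y  (1B, 1-aligned)
75..76  -- padding (1B)
76..132  x  (56B, 2-aligned)
sizeof = 132, alignof = 2
array of 13: 13 × 132 = 1716

1716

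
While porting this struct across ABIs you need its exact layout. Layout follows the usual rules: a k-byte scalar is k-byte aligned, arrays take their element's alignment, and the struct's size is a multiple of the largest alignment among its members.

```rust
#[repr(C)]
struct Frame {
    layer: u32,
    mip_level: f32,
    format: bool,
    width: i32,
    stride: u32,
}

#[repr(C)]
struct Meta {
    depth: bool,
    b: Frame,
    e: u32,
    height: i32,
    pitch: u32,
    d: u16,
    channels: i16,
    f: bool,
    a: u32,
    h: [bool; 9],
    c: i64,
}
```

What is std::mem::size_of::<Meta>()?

Frame: layer at 0 (size 4, align 4) → ends 4; mip_level at 4 (size 4, align 4) → ends 8; format at 8 (size 1, align 1) → ends 9; pad 3 to align 4 for width; width at 12 (size 4, align 4) → ends 16; stride at 16 (size 4, align 4) → ends 20; total 20 bytes, alignment 4
depth at 0 (size 1, align 1) → ends 1
pad 3 to align 4 for b
b at 4 (size 20, align 4) → ends 24
e at 24 (size 4, align 4) → ends 28
height at 28 (size 4, align 4) → ends 32
pitch at 32 (size 4, align 4) → ends 36
d at 36 (size 2, align 2) → ends 38
channels at 38 (size 2, align 2) → ends 40
f at 40 (size 1, align 1) → ends 41
pad 3 to align 4 for a
a at 44 (size 4, align 4) → ends 48
h at 48 (size 9, align 1) → ends 57
pad 7 to align 8 for c
c at 64 (size 8, align 8) → ends 72
total 72 bytes, alignment 8

72 bytes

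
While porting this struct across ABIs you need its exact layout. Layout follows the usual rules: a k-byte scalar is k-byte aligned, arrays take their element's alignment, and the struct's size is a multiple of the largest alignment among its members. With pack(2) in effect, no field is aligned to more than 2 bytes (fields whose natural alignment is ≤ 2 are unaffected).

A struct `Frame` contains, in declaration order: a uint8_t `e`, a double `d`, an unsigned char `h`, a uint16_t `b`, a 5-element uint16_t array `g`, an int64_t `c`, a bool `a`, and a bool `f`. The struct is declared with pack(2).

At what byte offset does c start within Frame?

0..1  e  (1B, 1-aligned)
1..2  -- padding (1B)
2..10  d  (8B, 2-aligned)
10..11  h  (1B, 1-aligned)
11..12  -- padding (1B)
12..14  b  (2B, 2-aligned)
14..24  g  (10B, 2-aligned)
24..32  c  (8B, 2-aligned)

24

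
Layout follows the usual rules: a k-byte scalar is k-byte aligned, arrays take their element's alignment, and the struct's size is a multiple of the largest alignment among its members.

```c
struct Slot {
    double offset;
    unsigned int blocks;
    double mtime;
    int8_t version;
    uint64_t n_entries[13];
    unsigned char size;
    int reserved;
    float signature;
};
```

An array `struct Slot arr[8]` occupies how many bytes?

1216

@0: offset [8B, align 8] → 8
@8: blocks [4B, align 4] → 12
+4 pad (align 8)
@16: mtime [8B, align 8] → 24
@24: version [1B, align 1] → 25
+7 pad (align 8)
@32: n_entries [104B, align 8] → 136
@136: size [1B, align 1] → 137
+3 pad (align 4)
@140: reserved [4B, align 4] → 144
@144: signature [4B, align 4] → 148
+4 tail pad (align 8)
size 152, align 8
array of 8: 8 × 152 = 1216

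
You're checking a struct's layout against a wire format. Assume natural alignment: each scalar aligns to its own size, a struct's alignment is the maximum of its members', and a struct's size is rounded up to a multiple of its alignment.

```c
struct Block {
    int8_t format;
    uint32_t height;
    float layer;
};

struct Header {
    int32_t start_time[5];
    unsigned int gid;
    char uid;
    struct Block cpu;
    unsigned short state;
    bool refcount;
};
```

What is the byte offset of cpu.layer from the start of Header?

36

Block: format at 0 (size 1, align 1) → ends 1; pad 3 to align 4 for height; height at 4 (size 4, align 4) → ends 8; layer at 8 (size 4, align 4) → ends 12; total 12 bytes, alignment 4
start_time at 0 (size 20, align 4) → ends 20
gid at 20 (size 4, align 4) → ends 24
uid at 24 (size 1, align 1) → ends 25
pad 3 to align 4 for cpu
cpu at 28 (size 12, align 4) → ends 40
within Block: layer at 8
28 + 8 = 36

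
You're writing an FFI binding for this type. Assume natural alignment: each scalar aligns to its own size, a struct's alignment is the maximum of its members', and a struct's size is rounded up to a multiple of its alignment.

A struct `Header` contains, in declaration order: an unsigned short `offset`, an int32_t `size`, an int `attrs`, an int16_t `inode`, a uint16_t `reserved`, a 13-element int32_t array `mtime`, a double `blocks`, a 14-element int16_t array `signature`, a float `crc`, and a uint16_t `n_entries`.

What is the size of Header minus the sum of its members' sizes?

offset at 0 (size 2, align 2) → ends 2
pad 2 to align 4 for size
size at 4 (size 4, align 4) → ends 8
attrs at 8 (size 4, align 4) → ends 12
inode at 12 (size 2, align 2) → ends 14
reserved at 14 (size 2, align 2) → ends 16
mtime at 16 (size 52, align 4) → ends 68
pad 4 to align 8 for blocks
blocks at 72 (size 8, align 8) → ends 80
signature at 80 (size 28, align 2) → ends 108
crc at 108 (size 4, align 4) → ends 112
n_entries at 112 (size 2, align 2) → ends 114
tail pad 6 to reach multiple of 8
total 120 bytes, alignment 8
data bytes 108, size 120 → padding 12

12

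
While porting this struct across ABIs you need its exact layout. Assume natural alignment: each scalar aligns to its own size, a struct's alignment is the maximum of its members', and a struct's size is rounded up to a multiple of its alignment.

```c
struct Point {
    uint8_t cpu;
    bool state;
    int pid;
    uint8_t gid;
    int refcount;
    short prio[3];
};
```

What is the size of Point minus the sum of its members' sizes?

cpu at 0 (size 1, align 1) → ends 1
state at 1 (size 1, align 1) → ends 2
pad 2 to align 4 for pid
pid at 4 (size 4, align 4) → ends 8
gid at 8 (size 1, align 1) → ends 9
pad 3 to align 4 for refcount
refcount at 12 (size 4, align 4) → ends 16
prio at 16 (size 6, align 2) → ends 22
tail pad 2 to reach multiple of 4
total 24 bytes, alignment 4
data bytes 17, size 24 → padding 7

7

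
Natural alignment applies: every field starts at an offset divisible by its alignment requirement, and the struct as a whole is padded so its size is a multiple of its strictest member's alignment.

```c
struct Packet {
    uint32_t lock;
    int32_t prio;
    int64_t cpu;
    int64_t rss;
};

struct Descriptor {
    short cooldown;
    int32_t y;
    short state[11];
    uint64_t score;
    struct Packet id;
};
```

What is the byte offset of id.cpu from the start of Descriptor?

48

Packet: lock at 0 (size 4, align 4) → ends 4; prio at 4 (size 4, align 4) → ends 8; cpu at 8 (size 8, align 8) → ends 16; rss at 16 (size 8, align 8) → ends 24; total 24 bytes, alignment 8
cooldown at 0 (size 2, align 2) → ends 2
pad 2 to align 4 for y
y at 4 (size 4, align 4) → ends 8
state at 8 (size 22, align 2) → ends 30
pad 2 to align 8 for score
score at 32 (size 8, align 8) → ends 40
id at 40 (size 24, align 8) → ends 64
within Packet: cpu at 8
40 + 8 = 48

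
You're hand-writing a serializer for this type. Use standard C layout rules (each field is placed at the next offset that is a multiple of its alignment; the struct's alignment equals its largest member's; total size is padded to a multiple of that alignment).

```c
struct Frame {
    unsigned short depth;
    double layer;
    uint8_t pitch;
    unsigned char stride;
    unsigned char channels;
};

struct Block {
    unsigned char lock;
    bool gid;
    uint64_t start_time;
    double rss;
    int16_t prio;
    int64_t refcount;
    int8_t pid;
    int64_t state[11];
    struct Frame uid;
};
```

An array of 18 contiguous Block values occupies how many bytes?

2880

Frame: 0..2  depth  (2B, 2-aligned); 2..8  -- padding (6B); 8..16  layer  (8B, 8-aligned); 16..17  pitch  (1B, 1-aligned); 17..18  stride  (1B, 1-aligned); 18..19  channels  (1B, 1-aligned); 19..24  -- tail padding (5B); sizeof = 24, alignof = 8
0..1  lock  (1B, 1-aligned)
1..2  gid  (1B, 1-aligned)
2..8  -- padding (6B)
8..16  start_time  (8B, 8-aligned)
16..24  rss  (8B, 8-aligned)
24..26  prio  (2B, 2-aligned)
26..32  -- padding (6B)
32..40  refcount  (8B, 8-aligned)
40..41  pid  (1B, 1-aligned)
41..48  -- padding (7B)
48..136  state  (88B, 8-aligned)
136..160  uid  (24B, 8-aligned)
sizeof = 160, alignof = 8
array of 18: 18 × 160 = 2880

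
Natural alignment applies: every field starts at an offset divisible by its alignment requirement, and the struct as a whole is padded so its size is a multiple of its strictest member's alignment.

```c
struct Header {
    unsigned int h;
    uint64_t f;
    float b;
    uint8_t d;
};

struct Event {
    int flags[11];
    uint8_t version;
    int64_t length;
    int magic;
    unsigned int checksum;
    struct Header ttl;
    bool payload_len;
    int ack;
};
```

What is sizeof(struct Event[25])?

2400

Header: 0..4  h  (4B, 4-aligned); 4..8  -- padding (4B); 8..16  f  (8B, 8-aligned); 16..20  b  (4B, 4-aligned); 20..21  d  (1B, 1-aligned); 21..24  -- tail padding (3B); sizeof = 24, alignof = 8
0..44  flags  (44B, 4-aligned)
44..45  version  (1B, 1-aligned)
45..48  -- padding (3B)
48..56  length  (8B, 8-aligned)
56..60  magic  (4B, 4-aligned)
60..64  checksum  (4B, 4-aligned)
64..88  ttl  (24B, 8-aligned)
88..89  payload_len  (1B, 1-aligned)
89..92  -- padding (3B)
92..96  ack  (4B, 4-aligned)
sizeof = 96, alignof = 8
array of 25: 25 × 96 = 2400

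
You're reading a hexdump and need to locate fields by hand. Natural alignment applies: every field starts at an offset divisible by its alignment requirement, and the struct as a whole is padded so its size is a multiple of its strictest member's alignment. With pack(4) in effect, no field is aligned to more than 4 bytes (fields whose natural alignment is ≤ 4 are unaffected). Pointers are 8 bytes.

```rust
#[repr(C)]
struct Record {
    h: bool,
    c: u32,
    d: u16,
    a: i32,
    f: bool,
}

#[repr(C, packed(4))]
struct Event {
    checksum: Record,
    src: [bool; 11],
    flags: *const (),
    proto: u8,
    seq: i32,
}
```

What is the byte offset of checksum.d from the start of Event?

8

Record: @0: h [1B, align 1] → 1; +3 pad (align 4); @4: c [4B, align 4] → 8; @8: d [2B, align 2] → 10; +2 pad (align 4); @12: a [4B, align 4] → 16; @16: f [1B, align 1] → 17; +3 tail pad (align 4); size 20, align 4
@0: checksum [20B, align 4] → 20
within Record: d at 8
0 + 8 = 8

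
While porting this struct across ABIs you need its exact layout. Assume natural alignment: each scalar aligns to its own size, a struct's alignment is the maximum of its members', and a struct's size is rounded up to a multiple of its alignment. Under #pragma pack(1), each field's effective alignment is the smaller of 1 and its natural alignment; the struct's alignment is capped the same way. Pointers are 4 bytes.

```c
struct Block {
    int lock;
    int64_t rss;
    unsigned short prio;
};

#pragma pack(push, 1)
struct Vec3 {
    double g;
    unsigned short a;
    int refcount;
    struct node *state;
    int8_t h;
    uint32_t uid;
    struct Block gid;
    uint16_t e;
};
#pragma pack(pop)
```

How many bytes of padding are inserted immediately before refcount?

0

Block: lock at 0 (size 4, align 4) → ends 4; pad 4 to align 8 for rss; rss at 8 (size 8, align 8) → ends 16; prio at 16 (size 2, align 2) → ends 18; tail pad 6 to reach multiple of 8; total 24 bytes, alignment 8
g at 0 (size 8, align 1) → ends 8
a at 8 (size 2, align 1) → ends 10
refcount at 10 (size 4, align 1) → ends 14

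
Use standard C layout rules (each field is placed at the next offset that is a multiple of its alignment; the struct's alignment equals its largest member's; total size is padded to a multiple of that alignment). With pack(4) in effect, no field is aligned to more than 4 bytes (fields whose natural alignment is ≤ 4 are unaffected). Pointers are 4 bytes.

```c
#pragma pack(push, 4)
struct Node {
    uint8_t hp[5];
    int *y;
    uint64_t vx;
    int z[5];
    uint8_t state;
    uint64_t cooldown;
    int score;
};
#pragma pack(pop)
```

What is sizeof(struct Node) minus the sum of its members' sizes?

6

0..5  hp  (5B, 1-aligned)
5..8  -- padding (3B)
8..12  y  (4B, 4-aligned)
12..20  vx  (8B, 4-aligned)
20..40  z  (20B, 4-aligned)
40..41  state  (1B, 1-aligned)
41..44  -- padding (3B)
44..52  cooldown  (8B, 4-aligned)
52..56  score  (4B, 4-aligned)
sizeof = 56, alignof = 4
data bytes 50, size 56 → padding 6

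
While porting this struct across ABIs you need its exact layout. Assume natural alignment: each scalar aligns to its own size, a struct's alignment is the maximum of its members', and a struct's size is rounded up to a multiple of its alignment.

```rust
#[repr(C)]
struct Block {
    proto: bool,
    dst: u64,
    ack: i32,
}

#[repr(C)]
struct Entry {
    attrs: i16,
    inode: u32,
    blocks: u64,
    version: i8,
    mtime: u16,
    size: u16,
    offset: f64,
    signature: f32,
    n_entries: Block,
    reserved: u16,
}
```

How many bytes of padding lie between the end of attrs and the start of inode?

Block: 0..1  proto  (1B, 1-aligned); 1..8  -- padding (7B); 8..16  dst  (8B, 8-aligned); 16..20  ack  (4B, 4-aligned); 20..24  -- tail padding (4B); sizeof = 24, alignof = 8
0..2  attrs  (2B, 2-aligned)
2..4  -- padding (2B)
4..8  inode  (4B, 4-aligned)

2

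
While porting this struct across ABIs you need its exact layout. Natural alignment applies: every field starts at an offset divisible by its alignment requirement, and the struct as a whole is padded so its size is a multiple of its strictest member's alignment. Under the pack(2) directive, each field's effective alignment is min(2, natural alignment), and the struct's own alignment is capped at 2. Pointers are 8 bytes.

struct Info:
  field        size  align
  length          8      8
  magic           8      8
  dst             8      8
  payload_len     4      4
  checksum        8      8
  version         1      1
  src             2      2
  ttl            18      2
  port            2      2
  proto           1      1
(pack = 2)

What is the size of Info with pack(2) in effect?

62

length at 0 (size 8, align 2) → ends 8
magic at 8 (size 8, align 2) → ends 16
dst at 16 (size 8, align 2) → ends 24
payload_len at 24 (size 4, align 2) → ends 28
checksum at 28 (size 8, align 2) → ends 36
version at 36 (size 1, align 1) → ends 37
pad 1 to align 2 for src
src at 38 (size 2, align 2) → ends 40
ttl at 40 (size 18, align 2) → ends 58
port at 58 (size 2, align 2) → ends 60
proto at 60 (size 1, align 1) → ends 61
tail pad 1 to reach multiple of 2
total 62 bytes, alignment 2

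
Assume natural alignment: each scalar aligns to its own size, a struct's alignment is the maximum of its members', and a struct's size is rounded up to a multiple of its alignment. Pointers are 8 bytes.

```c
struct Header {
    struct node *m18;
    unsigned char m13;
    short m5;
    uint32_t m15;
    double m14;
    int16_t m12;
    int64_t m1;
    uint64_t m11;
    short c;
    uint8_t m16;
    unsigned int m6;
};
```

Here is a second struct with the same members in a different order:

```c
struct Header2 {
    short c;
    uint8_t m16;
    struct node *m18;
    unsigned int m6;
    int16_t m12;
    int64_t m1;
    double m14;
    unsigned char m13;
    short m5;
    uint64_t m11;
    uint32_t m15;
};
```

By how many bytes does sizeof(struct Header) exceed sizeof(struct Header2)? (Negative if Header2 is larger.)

-8

0..8  m18  (8B, 8-aligned)
8..9  m13  (1B, 1-aligned)
9..10  -- padding (1B)
10..12  m5  (2B, 2-aligned)
12..16  m15  (4B, 4-aligned)
16..24  m14  (8B, 8-aligned)
24..26  m12  (2B, 2-aligned)
26..32  -- padding (6B)
32..40  m1  (8B, 8-aligned)
40..48  m11  (8B, 8-aligned)
48..50  c  (2B, 2-aligned)
50..51  m16  (1B, 1-aligned)
51..52  -- padding (1B)
52..56  m6  (4B, 4-aligned)
sizeof = 56, alignof = 8
— Header2 —
0..2  c  (2B, 2-aligned)
2..3  m16  (1B, 1-aligned)
3..8  -- padding (5B)
8..16  m18  (8B, 8-aligned)
16..20  m6  (4B, 4-aligned)
20..22  m12  (2B, 2-aligned)
22..24  -- padding (2B)
24..32  m1  (8B, 8-aligned)
32..40  m14  (8B, 8-aligned)
40..41  m13  (1B, 1-aligned)
41..42  -- padding (1B)
42..44  m5  (2B, 2-aligned)
44..48  -- padding (4B)
48..56  m11  (8B, 8-aligned)
56..60  m15  (4B, 4-aligned)
60..64  -- tail padding (4B)
sizeof = 64, alignof = 8
56 − 64 = -8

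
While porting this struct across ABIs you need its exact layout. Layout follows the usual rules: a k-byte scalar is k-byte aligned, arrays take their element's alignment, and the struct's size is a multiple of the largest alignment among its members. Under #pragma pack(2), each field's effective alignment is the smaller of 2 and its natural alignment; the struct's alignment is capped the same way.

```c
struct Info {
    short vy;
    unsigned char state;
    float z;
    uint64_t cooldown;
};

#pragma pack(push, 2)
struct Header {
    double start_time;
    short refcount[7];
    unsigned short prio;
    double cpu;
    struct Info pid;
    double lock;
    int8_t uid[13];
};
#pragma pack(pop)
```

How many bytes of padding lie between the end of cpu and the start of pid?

Info: @0: vy [2B, align 2] → 2; @2: state [1B, align 1] → 3; +1 pad (align 4); @4: z [4B, align 4] → 8; @8: cooldown [8B, align 8] → 16; size 16, align 8
@0: start_time [8B, align 2] → 8
@8: refcount [14B, align 2] → 22
@22: prio [2B, align 2] → 24
@24: cpu [8B, align 2] → 32
@32: pid [16B, align 2] → 48

0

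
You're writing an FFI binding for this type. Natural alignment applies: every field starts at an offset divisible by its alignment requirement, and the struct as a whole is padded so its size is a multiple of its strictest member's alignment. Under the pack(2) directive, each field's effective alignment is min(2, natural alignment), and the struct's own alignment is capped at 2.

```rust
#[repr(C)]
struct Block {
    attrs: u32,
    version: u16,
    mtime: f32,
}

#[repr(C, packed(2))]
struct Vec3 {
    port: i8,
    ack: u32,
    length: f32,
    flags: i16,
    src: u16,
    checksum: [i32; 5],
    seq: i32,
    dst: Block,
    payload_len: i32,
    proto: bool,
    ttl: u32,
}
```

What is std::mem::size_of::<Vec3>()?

Block: attrs at 0 (size 4, align 4) → ends 4; version at 4 (size 2, align 2) → ends 6; pad 2 to align 4 for mtime; mtime at 8 (size 4, align 4) → ends 12; total 12 bytes, alignment 4
port at 0 (size 1, align 1) → ends 1
pad 1 to align 2 for ack
ack at 2 (size 4, align 2) → ends 6
length at 6 (size 4, align 2) → ends 10
flags at 10 (size 2, align 2) → ends 12
src at 12 (size 2, align 2) → ends 14
checksum at 14 (size 20, align 2) → ends 34
seq at 34 (size 4, align 2) → ends 38
dst at 38 (size 12, align 2) → ends 50
payload_len at 50 (size 4, align 2) → ends 54
proto at 54 (size 1, align 1) → ends 55
pad 1 to align 2 for ttl
ttl at 56 (size 4, align 2) → ends 60
total 60 bytes, alignment 2

60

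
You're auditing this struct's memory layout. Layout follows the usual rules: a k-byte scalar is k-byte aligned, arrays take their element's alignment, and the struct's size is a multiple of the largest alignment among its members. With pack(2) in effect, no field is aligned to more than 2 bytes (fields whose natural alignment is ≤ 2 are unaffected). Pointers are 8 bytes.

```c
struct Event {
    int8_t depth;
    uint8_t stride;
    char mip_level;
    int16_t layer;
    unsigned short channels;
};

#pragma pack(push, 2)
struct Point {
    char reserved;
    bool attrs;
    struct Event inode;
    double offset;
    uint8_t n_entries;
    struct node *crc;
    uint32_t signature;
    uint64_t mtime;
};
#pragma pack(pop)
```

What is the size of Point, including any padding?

Event: depth at 0 (size 1, align 1) → ends 1; stride at 1 (size 1, align 1) → ends 2; mip_level at 2 (size 1, align 1) → ends 3; pad 1 to align 2 for layer; layer at 4 (size 2, align 2) → ends 6; channels at 6 (size 2, align 2) → ends 8; total 8 bytes, alignment 2
reserved at 0 (size 1, align 1) → ends 1
attrs at 1 (size 1, align 1) → ends 2
inode at 2 (size 8, align 2) → ends 10
offset at 10 (size 8, align 2) → ends 18
n_entries at 18 (size 1, align 1) → ends 19
pad 1 to align 2 for crc
crc at 20 (size 8, align 2) → ends 28
signature at 28 (size 4, align 2) → ends 32
mtime at 32 (size 8, align 2) → ends 40
total 40 bytes, alignment 2

40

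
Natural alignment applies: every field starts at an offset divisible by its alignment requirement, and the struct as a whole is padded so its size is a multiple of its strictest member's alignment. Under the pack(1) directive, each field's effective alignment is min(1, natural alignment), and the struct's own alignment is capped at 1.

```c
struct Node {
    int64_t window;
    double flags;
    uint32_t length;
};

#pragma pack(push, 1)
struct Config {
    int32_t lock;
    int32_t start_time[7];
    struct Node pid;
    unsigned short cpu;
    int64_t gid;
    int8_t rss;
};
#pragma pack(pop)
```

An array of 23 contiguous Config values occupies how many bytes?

1541

Node: @0: window [8B, align 8] → 8; @8: flags [8B, align 8] → 16; @16: length [4B, align 4] → 20; +4 tail pad (align 8); size 24, align 8
@0: lock [4B, align 1] → 4
@4: start_time [28B, align 1] → 32
@32: pid [24B, align 1] → 56
@56: cpu [2B, align 1] → 58
@58: gid [8B, align 1] → 66
@66: rss [1B, align 1] → 67
size 67, align 1
array of 23: 23 × 67 = 1541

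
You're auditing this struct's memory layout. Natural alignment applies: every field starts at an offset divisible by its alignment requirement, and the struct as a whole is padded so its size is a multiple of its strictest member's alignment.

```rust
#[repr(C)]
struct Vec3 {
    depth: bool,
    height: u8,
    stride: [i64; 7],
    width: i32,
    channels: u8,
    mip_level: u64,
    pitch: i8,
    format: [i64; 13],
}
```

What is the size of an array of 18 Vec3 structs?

depth at 0 (size 1, align 1) → ends 1
height at 1 (size 1, align 1) → ends 2
pad 6 to align 8 for stride
stride at 8 (size 56, align 8) → ends 64
width at 64 (size 4, align 4) → ends 68
channels at 68 (size 1, align 1) → ends 69
pad 3 to align 8 for mip_level
mip_level at 72 (size 8, align 8) → ends 80
pitch at 80 (size 1, align 1) → ends 81
pad 7 to align 8 for format
format at 88 (size 104, align 8) → ends 192
total 192 bytes, alignment 8
array of 18: 18 × 192 = 3456

3456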